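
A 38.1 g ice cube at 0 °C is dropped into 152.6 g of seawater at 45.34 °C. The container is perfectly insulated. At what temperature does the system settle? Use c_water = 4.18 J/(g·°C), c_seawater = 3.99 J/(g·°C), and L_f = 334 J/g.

Heat gained plus heat lost sum to zero:
latent heat to melt: 38.1×334 = 12725
  meltwater 0→T: 38.1×4.18×T = 159.26 T
  seawater cools: 152.6×3.99×(T − 45.34) = 608.87(T − 45.34)
768.13 T = 27606 − 12725 = 14881
T ≈ 19.37 °C (positive, so assuming full melt was valid).

T_f ≈ 19.4 °C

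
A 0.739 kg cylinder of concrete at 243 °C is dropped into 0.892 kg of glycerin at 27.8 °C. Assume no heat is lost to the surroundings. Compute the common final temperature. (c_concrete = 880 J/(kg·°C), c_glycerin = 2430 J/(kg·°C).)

T_f ≈ 77.5 °C

Heat gained plus heat lost sum to zero:
0.739×880×(T − 243) + 0.892×2430×(T − 27.8) = 0
650.32(T − 243) + 2167.6(T − 27.8) = 0
2817.9 T = 218286
T = 218286 / 2817.9 = 77.5 °C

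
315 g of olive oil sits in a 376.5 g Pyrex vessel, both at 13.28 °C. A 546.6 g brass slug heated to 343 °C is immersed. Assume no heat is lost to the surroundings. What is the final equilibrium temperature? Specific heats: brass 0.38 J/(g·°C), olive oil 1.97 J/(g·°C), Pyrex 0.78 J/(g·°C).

T_f ≈ 74.3 °C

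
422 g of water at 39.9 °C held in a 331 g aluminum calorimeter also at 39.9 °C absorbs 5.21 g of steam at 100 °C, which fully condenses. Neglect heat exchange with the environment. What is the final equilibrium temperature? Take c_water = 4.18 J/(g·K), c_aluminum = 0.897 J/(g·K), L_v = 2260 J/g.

Setting the total heat transfer to zero:
latent heat released on condensation: 5.21×2260 = 11775
  condensed water 100 °C→T: 21.78(T − 100)
  original water: 1764(T − 39.9)
  aluminum cup: 331×0.897×(T − 39.9) = 296.91(T − 39.9)
2082.6 T = 11775 + 2177.8 + 82229 = 96181
T ≈ 46.18 °C, under the boiling point, so the assumption holds.

T_f ≈ 46.2 °C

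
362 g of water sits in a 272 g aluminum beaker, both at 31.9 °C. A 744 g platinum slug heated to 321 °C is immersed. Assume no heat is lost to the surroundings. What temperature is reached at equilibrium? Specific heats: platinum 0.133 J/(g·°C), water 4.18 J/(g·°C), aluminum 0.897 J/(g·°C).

T_f ≈ 47.3 °C

Heat gained plus heat lost sum to zero:
744×0.133×(T − 321) + 362×4.18×(T − 31.9) + 272×0.897×(T − 31.9) = 0
1856.1 T = 87816
T = 87816 / 1856.1 = 47.3 °C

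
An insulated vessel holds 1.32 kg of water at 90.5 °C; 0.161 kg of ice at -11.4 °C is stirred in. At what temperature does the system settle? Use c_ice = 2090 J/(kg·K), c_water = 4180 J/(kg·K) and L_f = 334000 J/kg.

Heat gained plus heat lost sum to zero:
ice -11.4→0 °C: 0.161×2090×11.4 = 3836; fusion: m_ice L_f = 0.161×334000 = 53774; meltwater 0→T: 0.161×4180×T = 672.98 T; water cools: 1.32×4180×(T − 90.5) = 5517.6(T − 90.5)
6190.6 T = 499343 − 57610 = 441733
T ≈ 71.36 °C — above 0 °C, consistent with complete melting.

T_f ≈ 71.4 °C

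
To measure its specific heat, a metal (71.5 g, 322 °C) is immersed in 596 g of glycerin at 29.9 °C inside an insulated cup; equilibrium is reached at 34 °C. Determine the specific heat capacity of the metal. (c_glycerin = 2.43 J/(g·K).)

Heat lost by the metal = heat gained by the glycerin:
71.5×c×(322 − 34) = 596×2.43×(34 − 29.9)
20592 c = 5937.9  ⇒  c ≈ 0.2884 J/(g·K)

c ≈ 0.288 J/(g·K)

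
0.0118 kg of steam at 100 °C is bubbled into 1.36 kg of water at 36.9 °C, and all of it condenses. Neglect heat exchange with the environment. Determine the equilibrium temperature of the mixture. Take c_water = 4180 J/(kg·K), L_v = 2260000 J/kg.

Energy balance with sensible and latent terms:
condense steam: −0.0118·2260000 = −26668; condensed water 100 °C→T: 49.32(T − 100); water warms: 1.36·4180·(T − 36.9) = 5684.8(T − 36.9)
5734.1 T = 26668 + 4932.4 + 209769 = 241370
T ≈ 42.09 °C — below 100 °C, confirming all the steam condensed.

T_f ≈ 42.1 °C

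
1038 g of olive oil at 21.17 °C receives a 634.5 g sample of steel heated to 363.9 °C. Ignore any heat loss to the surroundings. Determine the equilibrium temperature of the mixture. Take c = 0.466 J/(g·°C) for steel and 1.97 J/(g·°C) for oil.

T_f ≈ 64.5 °C

Energy conservation, ΣQ = 0:
634.5·0.466·(T − 363.9) + 1038·1.97·(T − 21.17) = 0
295.68(T − 363.9) + 2044.9(T − 21.17) = 0
(295.68 + 2044.9) T = 295.68·363.9 + 2044.9·21.17
T = 150887 / 2340.5 = 64.5 °C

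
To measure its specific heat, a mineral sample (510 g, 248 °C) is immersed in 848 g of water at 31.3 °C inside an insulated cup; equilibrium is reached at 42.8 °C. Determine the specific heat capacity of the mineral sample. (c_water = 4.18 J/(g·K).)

Heat lost by the mineral sample = heat gained by the water:
510×c×(248 − 42.8) = 848×4.18×(42.8 − 31.3)
104652 c = 40763  ⇒  c ≈ 0.3895 J/(g·K)

c ≈ 0.39 J/(g·K)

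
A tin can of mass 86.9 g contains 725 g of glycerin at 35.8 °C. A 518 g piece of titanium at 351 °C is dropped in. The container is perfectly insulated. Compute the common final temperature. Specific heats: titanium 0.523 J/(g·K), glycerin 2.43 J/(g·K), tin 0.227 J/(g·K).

T_f ≈ 77.4 °C

Net heat exchanged in the isolated system is zero:
518·0.523·(T − 351) + 725·2.43·(T − 35.8) + 86.9·0.227·(T − 35.8) = 0
(270.91 + 1761.8 + 19.73) T = 270.91·351 + 1761.8·35.8 + 19.73·35.8
T ≈ 77.41 °C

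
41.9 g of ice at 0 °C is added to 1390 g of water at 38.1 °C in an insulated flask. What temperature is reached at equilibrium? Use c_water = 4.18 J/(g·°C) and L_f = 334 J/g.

T_f ≈ 34.6 °C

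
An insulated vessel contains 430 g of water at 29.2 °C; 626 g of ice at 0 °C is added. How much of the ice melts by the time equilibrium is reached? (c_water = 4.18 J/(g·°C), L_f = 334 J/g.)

m_melted ≈ 157 g

Cooling the water to 0 °C releases 430·4.18·29.2 = 52484 J.
To melt every bit of ice: 626·334 = 209084 J.
Since 52484 < 209084 J, not all the ice melts; equilibrium is at 0 °C.
m_melt = 52484 / L_f = 157.1 g.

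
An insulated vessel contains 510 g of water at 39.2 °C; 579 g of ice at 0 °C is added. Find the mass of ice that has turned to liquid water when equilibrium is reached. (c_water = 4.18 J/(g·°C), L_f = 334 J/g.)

Heat available from the water dropping to 0 °C: 510×4.18×39.2 = 83567 J.
Melting all 579 g of ice would need 579×334 = 193386 J.
83567 J < 193386 J, so only part of the ice melts and the system sits at 0 °C.
Mass melted = 83567/334 ≈ 250.2 g.

m_melted ≈ 250 g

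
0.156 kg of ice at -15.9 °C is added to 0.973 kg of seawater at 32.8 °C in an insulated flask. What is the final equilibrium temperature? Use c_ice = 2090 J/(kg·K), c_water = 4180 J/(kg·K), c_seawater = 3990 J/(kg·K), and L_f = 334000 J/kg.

T_f ≈ 15.4 °C

Heat gained plus heat lost sum to zero:
ice -15.9→0 °C: 0.156×2090×15.9 = 5184
  melt ice: 0.156×334000 = 52104
  warm the meltwater: 652.08 T
  seawater: 3882.3(T − 32.8)
4534.4 T = 127338 − 57288 = 70050
T ≈ 15.45 °C — above 0 °C, consistent with complete melting.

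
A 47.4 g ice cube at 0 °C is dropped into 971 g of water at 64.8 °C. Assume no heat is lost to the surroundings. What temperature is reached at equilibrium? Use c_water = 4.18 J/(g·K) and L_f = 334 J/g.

T_f ≈ 58.1 °C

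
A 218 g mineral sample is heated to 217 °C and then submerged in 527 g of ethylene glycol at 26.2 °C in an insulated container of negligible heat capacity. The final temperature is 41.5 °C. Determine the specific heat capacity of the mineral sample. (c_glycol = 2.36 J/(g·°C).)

c ≈ 0.497 J/(g·°C)

Taking heat into each body as positive, Σ m c ΔT = 0:
218×c×(41.5 − 217) + 527×2.36×(41.5 − 26.2) = 0
-38259 c = -19029
c = -19029/-38259 ≈ 0.4974 J/(g·°C)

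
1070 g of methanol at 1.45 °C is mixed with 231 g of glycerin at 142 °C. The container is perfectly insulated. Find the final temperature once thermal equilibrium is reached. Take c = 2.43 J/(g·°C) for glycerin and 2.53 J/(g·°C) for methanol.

Conservation of energy gives ΣQ = 0:
231·2.43·(T − 142) + 1070·2.53·(T − 1.45) = 0
561.33(T − 142) + 2707.1(T − 1.45) = 0
(561.33 + 2707.1) T = 561.33·142 + 2707.1·1.45
T = 83634/3268.4 ≈ 25.59 °C

T_f ≈ 25.6 °C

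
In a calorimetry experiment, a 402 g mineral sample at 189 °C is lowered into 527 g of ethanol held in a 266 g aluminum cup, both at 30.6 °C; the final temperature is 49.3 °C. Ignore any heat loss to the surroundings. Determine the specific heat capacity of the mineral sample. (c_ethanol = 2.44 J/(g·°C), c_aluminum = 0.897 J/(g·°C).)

c ≈ 0.508 J/(g·°C)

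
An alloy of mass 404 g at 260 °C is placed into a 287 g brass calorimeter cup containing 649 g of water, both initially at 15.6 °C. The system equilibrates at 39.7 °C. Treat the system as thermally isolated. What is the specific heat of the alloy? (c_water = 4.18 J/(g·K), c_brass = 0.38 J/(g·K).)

c ≈ 0.764 J/(g·K)

Net heat exchanged in the isolated system is zero:
404·c·(39.7 − 260) + 649·4.18·(39.7 − 15.6) + 287·0.38·(39.7 − 15.6) = 0
-89001 c = -68007
c = -68007/-89001 ≈ 0.7641 J/(g·K)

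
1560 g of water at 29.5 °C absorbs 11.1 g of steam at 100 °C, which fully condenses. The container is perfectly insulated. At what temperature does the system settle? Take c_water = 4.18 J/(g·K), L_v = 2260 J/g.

T_f ≈ 33.8 °C

Setting the total heat transfer to zero:
condense steam: −11.1·2260 = −25086
  condensate cools 100→T: 11.1·4.18·(T − 100) = 46.4(T − 100)
  water warms: 1560·4.18·(T − 29.5) = 6520.8(T − 29.5)
6567.2 T = 25086 + 4639.8 + 192364 = 222089
T ≈ 33.82 °C — below 100 °C, confirming all the steam condensed.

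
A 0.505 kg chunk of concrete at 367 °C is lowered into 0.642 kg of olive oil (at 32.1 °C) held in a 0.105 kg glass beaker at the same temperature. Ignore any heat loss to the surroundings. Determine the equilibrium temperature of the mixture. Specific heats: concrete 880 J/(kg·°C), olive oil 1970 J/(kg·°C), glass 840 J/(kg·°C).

T_f ≈ 114.9 °C

Energy conservation, ΣQ = 0:
0.505×880×(T − 367) + 0.642×1970×(T − 32.1) + 0.105×840×(T − 32.1) = 0
(444.4 + 1264.7 + 88.2) T = 444.4×367 + 1264.7×32.1 + 88.2×32.1
T ≈ 114.91 °C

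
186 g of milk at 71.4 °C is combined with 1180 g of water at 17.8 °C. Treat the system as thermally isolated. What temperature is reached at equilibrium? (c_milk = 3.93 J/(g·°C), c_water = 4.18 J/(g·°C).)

Let T be the final temperature. ΣQ_i = 0:
186·3.93·(T − 71.4) + 1180·4.18·(T − 17.8) = 0
730.98(T − 71.4) + 4932.4(T − 17.8) = 0
5663.4 T = 139989
T ≈ 24.72 °C

T_f ≈ 24.7 °C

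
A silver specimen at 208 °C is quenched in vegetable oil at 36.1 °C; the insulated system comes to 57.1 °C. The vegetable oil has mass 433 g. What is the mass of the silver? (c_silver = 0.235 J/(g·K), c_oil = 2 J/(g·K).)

m ≈ 513 g

Energy conservation, ΣQ = 0:
m×0.235×(57.1 − 208) + 433×2×(57.1 − 36.1) = 0
-35.46 m = -18186
m = -18186/-35.46 ≈ 512.8 g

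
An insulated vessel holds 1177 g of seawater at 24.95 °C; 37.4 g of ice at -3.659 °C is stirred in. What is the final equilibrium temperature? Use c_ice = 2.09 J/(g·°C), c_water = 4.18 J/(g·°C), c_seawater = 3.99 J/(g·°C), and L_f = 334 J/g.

T_f ≈ 21.5 °C

Setting the total heat transfer to zero:
ice -3.659→0 °C: 37.4·2.09·3.659 = 286.01; fusion: m_ice L_f = 37.4·334 = 12492; warm the meltwater: 156.33 T; seawater: 4696.2(T − 24.95)
4852.6 T = 117171 − 12778 = 104393
T ≈ 21.51 °C — above 0 °C, consistent with complete melting.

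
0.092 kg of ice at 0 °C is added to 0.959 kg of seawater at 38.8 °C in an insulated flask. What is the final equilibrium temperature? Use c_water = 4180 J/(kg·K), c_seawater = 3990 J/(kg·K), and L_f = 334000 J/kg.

Sum of m c ΔT and latent-heat terms is zero:
latent heat to melt: 0.092·334000 = 30728
  meltwater 0→T: 0.092·4180·T = 384.56 T
  seawater: 3826.4(T − 38.8)
4211 T = 148465 − 30728 = 117737
T ≈ 27.96 °C. Since T > 0 °C, the all-ice-melts assumption holds.

T_f ≈ 28.0 °C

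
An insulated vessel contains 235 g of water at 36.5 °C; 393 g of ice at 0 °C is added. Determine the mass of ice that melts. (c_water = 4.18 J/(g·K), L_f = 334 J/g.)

Heat available from the water dropping to 0 °C: 235×4.18×36.5 = 35854 J.
Fully melting the ice requires m_ice L_f = 393×334 = 131262 J.
35854 J < 131262 J, so only part of the ice melts and the system sits at 0 °C.
m_melted×334 = 35854  ⇒  m_melted ≈ 107.3 g.

m_melted ≈ 107 g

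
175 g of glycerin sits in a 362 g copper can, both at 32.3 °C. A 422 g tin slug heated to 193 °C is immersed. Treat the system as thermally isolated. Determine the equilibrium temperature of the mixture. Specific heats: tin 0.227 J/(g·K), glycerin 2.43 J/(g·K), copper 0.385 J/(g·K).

T_f ≈ 55.6 °C

Net heat exchanged in the isolated system is zero:
422×0.227×(T − 193) + 175×2.43×(T − 32.3) + 362×0.385×(T − 32.3) = 0
95.79(T − 193) + 425.25(T − 32.3) + 139.37(T − 32.3) = 0
660.41 T = 36725
T = 36725 / 660.41 = 55.6 °C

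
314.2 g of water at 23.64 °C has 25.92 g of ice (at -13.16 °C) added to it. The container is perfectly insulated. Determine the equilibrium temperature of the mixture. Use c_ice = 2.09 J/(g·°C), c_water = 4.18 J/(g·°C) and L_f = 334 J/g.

T_f ≈ 15.2 °C

Energy balance with sensible and latent terms:
ice -13.16→0 °C: 25.92×2.09×13.16 = 712.91; fusion: m_ice L_f = 25.92×334 = 8657.3; warm the meltwater: 108.35 T; water cools: 314.2×4.18×(T − 23.64) = 1313.4(T − 23.64)
1421.7 T = 31048 − 9370.2 = 21678
T ≈ 15.25 °C (positive, so assuming full melt was valid).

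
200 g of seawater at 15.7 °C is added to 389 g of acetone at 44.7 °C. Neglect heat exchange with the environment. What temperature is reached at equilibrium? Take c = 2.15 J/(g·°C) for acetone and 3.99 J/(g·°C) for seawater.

Energy conservation, ΣQ = 0:
389·2.15·(T − 44.7) + 200·3.99·(T − 15.7) = 0
836.35(T − 44.7) + 798(T − 15.7) = 0
1634.3 T = 49913
T = 49913/1634.3 ≈ 30.54 °C

T_f ≈ 30.5 °C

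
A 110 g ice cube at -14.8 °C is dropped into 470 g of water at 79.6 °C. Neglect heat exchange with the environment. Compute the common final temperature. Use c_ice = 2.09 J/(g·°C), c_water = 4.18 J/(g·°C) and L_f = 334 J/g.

Let T be the final temperature. ΣQ_i = 0:
ice -14.8→0 °C: 110×2.09×14.8 = 3402.5; fusion: m_ice L_f = 110×334 = 36740; warm the meltwater: 459.8 T; water cools: 470×4.18×(T − 79.6) = 1964.6(T − 79.6)
2424.4 T = 156382 − 40143 = 116240
T ≈ 47.95 °C (positive, so assuming full melt was valid).

T_f ≈ 47.9 °C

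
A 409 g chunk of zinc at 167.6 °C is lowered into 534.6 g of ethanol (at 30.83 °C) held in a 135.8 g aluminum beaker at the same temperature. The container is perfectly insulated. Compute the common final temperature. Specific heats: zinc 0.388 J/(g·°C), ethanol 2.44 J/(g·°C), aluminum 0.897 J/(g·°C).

T_f ≈ 44.5 °C

Setting the total heat transfer to zero:
409·0.388·(T − 167.6) + 534.6·2.44·(T − 30.83) + 135.8·0.897·(T − 30.83) = 0
158.69(T − 167.6) + 1304.4(T − 30.83) + 121.81(T − 30.83) = 0
(158.69 + 1304.4 + 121.81) T = 158.69·167.6 + 1304.4·30.83 + 121.81·30.83
T = 70568 / 1584.9 = 44.5 °C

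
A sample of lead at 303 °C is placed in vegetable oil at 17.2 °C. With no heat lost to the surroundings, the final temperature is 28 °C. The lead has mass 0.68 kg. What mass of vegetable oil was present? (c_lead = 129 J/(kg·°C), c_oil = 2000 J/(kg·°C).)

m ≈ 1.12 kg

Conservation of energy gives ΣQ = 0:
0.68·129·(28 − 303) + m·2000·(28 − 17.2) = 0
21600 m = 24123
m = 24123/21600 ≈ 1.117 kg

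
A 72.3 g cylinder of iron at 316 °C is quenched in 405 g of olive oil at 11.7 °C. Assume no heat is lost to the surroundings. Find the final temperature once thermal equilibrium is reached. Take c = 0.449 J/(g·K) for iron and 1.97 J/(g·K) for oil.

Heat lost by the iron equals heat gained by the oil:
72.3·0.449·(316 − T) = 405·1.97·(T − 11.7)
32.46(316 − T) = 797.85(T − 11.7)
830.31 T = 19593  ⇒  T ≈ 23.60 °C

T_f ≈ 23.6 °C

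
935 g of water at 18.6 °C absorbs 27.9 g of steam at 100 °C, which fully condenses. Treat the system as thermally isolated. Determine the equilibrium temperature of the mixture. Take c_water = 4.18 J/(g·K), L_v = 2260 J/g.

T_f ≈ 36.6 °C

Let T be the final temperature. ΣQ_i = 0:
latent heat released on condensation: 27.9·2260 = 63054
  condensed water 100 °C→T: 116.62(T − 100)
  original water: 3908.3(T − 18.6)
4024.9 T = 63054 + 11662 + 72694 = 147411
T ≈ 36.62 °C — below 100 °C, confirming all the steam condensed.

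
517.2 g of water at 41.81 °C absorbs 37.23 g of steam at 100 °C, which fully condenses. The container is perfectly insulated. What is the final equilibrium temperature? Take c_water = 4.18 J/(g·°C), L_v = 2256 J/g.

T_f ≈ 82.0 °C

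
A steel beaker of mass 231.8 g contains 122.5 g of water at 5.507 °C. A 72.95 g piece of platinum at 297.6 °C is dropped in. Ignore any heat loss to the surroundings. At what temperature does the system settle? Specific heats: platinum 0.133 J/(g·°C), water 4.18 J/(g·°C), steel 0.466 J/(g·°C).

T_f ≈ 10.0 °C

T_f is the heat-capacity-weighted average of the initial temperatures:
T_f = (9.702*297.6 + 512.05*5.507 + 108.02*5.507) / (9.702 + 512.05 + 108.02)
    = 6302.1 / 629.77 ≈ 10.01 °C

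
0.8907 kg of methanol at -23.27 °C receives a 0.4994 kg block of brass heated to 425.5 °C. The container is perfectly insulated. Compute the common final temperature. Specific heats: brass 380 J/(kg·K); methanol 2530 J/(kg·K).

T_f ≈ 11.6 °C

Heat gained plus heat lost sum to zero:
0.4994·380·(T − 425.5) + 0.8907·2530·(T − (-23.27)) = 0
(189.77 + 2253.5) T = 189.77·425.5 + 2253.5·(-23.27)
T ≈ 11.59 °C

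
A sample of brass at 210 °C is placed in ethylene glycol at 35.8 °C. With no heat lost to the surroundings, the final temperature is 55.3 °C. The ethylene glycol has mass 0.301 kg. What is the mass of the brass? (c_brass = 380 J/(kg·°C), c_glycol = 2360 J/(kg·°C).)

Heat lost by the brass = heat gained by the glycol:
m·380·(210 − 55.3) = 0.301·2360·(55.3 − 35.8)
58786 m = 13852  ⇒  m ≈ 0.2356 kg

m ≈ 0.236 kg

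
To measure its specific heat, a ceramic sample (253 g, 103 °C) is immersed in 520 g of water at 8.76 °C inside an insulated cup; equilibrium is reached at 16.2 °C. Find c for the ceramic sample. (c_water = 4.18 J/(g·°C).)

Energy conservation, ΣQ = 0:
253·c·(16.2 − 103) + 520·4.18·(16.2 − 8.76) = 0
-21960 c = -16172
c = -16172/-21960 ≈ 0.7364 J/(g·°C)

c ≈ 0.736 J/(g·°C)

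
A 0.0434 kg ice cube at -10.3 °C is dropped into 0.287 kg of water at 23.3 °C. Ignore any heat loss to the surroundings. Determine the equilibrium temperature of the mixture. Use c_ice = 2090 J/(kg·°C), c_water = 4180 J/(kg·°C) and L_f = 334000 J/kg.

Energy balance with sensible and latent terms:
ice -10.3→0 °C: 0.0434·2090·10.3 = 934.27
  latent heat to melt: 0.0434·334000 = 14496
  warm the meltwater: 181.41 T
  water: 1199.7(T − 23.3)
1381.1 T = 27952 − 15430 = 12522
T ≈ 9.07 °C (positive, so assuming full melt was valid).

T_f ≈ 9.1 °C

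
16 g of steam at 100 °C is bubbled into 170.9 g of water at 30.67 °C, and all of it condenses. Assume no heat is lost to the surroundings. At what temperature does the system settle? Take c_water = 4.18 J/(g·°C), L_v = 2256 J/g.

Energy balance with sensible and latent terms:
steam→water at 100 °C releases m L_v = 16×2256 = 36096
  condensate cools 100→T: 16×4.18×(T − 100) = 66.88(T − 100)
  original water: 714.36(T − 30.67)
781.24 T = 36096 + 6688 + 21909 = 64693
T ≈ 82.81 °C (< 100 °C, so full condensation is consistent).

T_f ≈ 82.8 °C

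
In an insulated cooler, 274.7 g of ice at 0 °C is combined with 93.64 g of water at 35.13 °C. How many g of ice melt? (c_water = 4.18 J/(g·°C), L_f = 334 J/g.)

Water can give up m c ΔT = 93.64·4.18·35.13 = 13750 J before reaching 0 °C.
To melt every bit of ice: 274.7·334 = 91750 J.
13750 J < 91750 J, so only part of the ice melts and the system sits at 0 °C.
m_melted·334 = 13750  ⇒  m_melted ≈ 41.17 g.

m_melted ≈ 41.2 g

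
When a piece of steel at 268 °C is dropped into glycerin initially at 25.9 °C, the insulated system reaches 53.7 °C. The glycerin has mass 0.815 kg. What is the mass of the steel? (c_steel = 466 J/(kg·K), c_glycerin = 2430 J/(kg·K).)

m ≈ 0.551 kg

Heat lost by the steel = heat gained by the glycerin:
m·466·(268 − 53.7) = 0.815·2430·(53.7 − 25.9)
99864 m = 55057  ⇒  m ≈ 0.5513 kg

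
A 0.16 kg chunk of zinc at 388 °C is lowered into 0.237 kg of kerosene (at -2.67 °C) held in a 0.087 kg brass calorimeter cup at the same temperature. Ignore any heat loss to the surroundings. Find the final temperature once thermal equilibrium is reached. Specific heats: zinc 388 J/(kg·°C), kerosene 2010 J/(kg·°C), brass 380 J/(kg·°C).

T_f ≈ 39.8 °C

Setting the total heat transfer to zero:
0.16×388×(T − 388) + 0.237×2010×(T − (-2.67)) + 0.087×380×(T − (-2.67)) = 0
571.51 T = 22727
T = 22727/571.51 ≈ 39.77 °C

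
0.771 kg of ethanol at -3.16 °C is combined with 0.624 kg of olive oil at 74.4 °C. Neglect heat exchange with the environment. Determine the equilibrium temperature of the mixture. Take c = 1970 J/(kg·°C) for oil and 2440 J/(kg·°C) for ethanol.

T_f ≈ 27.5 °C

Heat gained plus heat lost sum to zero:
0.624·1970·(T − 74.4) + 0.771·2440·(T − (-3.16)) = 0
1229.3(T − 74.4) + 1881.2(T − (-3.16)) = 0
3110.5 T = 85514
T = 85514 / 3110.5 = 27.5 °C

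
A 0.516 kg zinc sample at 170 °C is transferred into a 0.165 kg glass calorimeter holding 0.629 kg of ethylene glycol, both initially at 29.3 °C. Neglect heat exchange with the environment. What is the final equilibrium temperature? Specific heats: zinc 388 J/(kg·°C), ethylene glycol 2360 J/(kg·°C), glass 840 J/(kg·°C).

T_f ≈ 44.8 °C

Setting the total heat transfer to zero:
0.516×388×(T − 170) + 0.629×2360×(T − 29.3) + 0.165×840×(T − 29.3) = 0
200.21(T − 170) + 1484.4(T − 29.3) + 138.6(T − 29.3) = 0
1823.2 T = 81590
T ≈ 44.75 °C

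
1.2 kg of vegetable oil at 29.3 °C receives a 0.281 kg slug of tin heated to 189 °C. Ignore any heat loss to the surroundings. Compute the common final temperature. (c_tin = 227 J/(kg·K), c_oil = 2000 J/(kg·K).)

T_f ≈ 33.4 °C

Set heat shed by the hot body equal to heat absorbed by the cold body:
0.281*227*(189 − T) = 1.2*2000*(T − 29.3)
63.79(189 − T) = 2400(T − 29.3)
2463.8 T = 82376  ⇒  T ≈ 33.43 °C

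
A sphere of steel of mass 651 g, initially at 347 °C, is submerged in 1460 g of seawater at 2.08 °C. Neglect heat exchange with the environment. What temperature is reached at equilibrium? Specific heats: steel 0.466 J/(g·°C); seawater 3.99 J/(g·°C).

T_f ≈ 19.2 °C

Taking heat into each body as positive, Σ m c ΔT = 0:
651×0.466×(T − 347) + 1460×3.99×(T − 2.08) = 0
303.37(T − 347) + 5825.4(T − 2.08) = 0
6128.8 T = 117385
T ≈ 19.15 °C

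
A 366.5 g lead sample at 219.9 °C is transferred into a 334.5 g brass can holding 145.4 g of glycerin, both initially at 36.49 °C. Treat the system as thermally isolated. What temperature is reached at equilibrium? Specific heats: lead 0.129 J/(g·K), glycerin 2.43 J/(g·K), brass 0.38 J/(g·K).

Setting the total heat transfer to zero:
366.5·0.129·(T − 219.9) + 145.4·2.43·(T − 36.49) + 334.5·0.38·(T − 36.49) = 0
47.28(T − 219.9) + 353.32(T − 36.49) + 127.11(T − 36.49) = 0
527.71 T = 27928
T ≈ 52.92 °C

T_f ≈ 52.9 °C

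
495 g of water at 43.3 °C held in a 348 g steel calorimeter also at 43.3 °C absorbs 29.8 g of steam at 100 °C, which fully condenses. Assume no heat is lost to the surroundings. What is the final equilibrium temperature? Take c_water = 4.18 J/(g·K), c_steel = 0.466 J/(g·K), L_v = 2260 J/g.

T_f ≈ 74.9 °C

Conservation of energy gives ΣQ = 0:
steam→water at 100 °C releases m L_v = 29.8×2260 = 67348
  condensate cools 100→T: 29.8×4.18×(T − 100) = 124.56(T − 100)
  original water: 2069.1(T − 43.3)
  steel cup: 348×0.466×(T − 43.3) = 162.17(T − 43.3)
2355.8 T = 67348 + 12456 + 96614 = 176418
T ≈ 74.89 °C — below 100 °C, confirming all the steam condensed.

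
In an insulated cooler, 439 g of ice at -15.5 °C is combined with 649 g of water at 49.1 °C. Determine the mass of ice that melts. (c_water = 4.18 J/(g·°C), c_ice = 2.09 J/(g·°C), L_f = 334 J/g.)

m_melted ≈ 356 g

Cooling the water to 0 °C releases 649·4.18·49.1 = 133199 J.
Warming the ice to 0 °C takes 439·2.09·15.5 = 14221 J, leaving 118978 J for melting.
Fully melting the ice requires m_ice L_f = 439·334 = 146626 J.
Since 118978 < 146626 J, not all the ice melts; equilibrium is at 0 °C.
m_melted·334 = 118978  ⇒  m_melted ≈ 356.2 g.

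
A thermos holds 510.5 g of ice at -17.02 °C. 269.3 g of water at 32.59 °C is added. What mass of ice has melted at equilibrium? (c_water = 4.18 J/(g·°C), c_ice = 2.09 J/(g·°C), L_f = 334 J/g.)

m_melted ≈ 55.5 g

Water can give up m c ΔT = 269.3×4.18×32.59 = 36686 J before reaching 0 °C.
Of that, 510.5×2.09×17.02 = 18159 J goes to bring the ice to 0 °C, leaving 18526 J.
Melting all 510.5 g of ice would need 510.5×334 = 170507 J.
18526 J < 170507 J, so only part of the ice melts and the system sits at 0 °C.
m_melted×334 = 18526  ⇒  m_melted ≈ 55.47 g.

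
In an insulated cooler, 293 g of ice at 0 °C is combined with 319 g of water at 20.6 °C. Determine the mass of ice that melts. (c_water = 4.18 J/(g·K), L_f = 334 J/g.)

Cooling the water to 0 °C releases 319·4.18·20.6 = 27468 J.
Fully melting the ice requires m_ice L_f = 293·334 = 97862 J.
Since 27468 < 97862 J, not all the ice melts; equilibrium is at 0 °C.
Mass melted = 27468/334 ≈ 82.24 g.

m_melted ≈ 82.2 g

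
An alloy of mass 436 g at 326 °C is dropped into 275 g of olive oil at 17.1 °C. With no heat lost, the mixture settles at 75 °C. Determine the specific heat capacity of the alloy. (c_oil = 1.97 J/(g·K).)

Energy conservation, ΣQ = 0:
436×c×(75 − 326) + 275×1.97×(75 − 17.1) = 0
-109436 c = -31367
c = -31367/-109436 ≈ 0.2866 J/(g·K)

c ≈ 0.287 J/(g·K)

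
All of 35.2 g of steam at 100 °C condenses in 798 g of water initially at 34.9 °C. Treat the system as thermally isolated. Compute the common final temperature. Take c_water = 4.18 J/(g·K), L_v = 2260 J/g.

T_f ≈ 60.5 °C

Conservation of energy gives ΣQ = 0:
steam→water at 100 °C releases m L_v = 35.2×2260 = 79552
  condensed water 100 °C→T: 147.14(T − 100)
  original water: 3335.6(T − 34.9)
3482.8 T = 79552 + 14714 + 116414 = 210679
T ≈ 60.49 °C (< 100 °C, so full condensation is consistent).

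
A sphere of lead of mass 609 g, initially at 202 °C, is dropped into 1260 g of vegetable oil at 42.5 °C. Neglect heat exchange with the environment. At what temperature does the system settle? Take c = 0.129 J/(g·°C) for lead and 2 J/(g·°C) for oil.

T_f ≈ 47.3 °C

Taking heat into each body as positive, Σ m c ΔT = 0:
609·0.129·(T − 202) + 1260·2·(T − 42.5) = 0
78.56(T − 202) + 2520(T − 42.5) = 0
2598.6 T = 122969
T ≈ 47.32 °C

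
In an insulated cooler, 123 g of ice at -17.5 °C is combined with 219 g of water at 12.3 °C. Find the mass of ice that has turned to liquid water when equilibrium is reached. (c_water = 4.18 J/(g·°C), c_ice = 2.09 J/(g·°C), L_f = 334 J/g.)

Water can give up m c ΔT = 219×4.18×12.3 = 11260 J before reaching 0 °C.
Warming the ice to 0 °C takes 123×2.09×17.5 = 4498.7 J, leaving 6760.9 J for melting.
Melting all 123 g of ice would need 123×334 = 41082 J.
Since 6760.9 < 41082 J, not all the ice melts; equilibrium is at 0 °C.
m_melted×334 = 6760.9  ⇒  m_melted ≈ 20.24 g.

m_melted ≈ 20.2 g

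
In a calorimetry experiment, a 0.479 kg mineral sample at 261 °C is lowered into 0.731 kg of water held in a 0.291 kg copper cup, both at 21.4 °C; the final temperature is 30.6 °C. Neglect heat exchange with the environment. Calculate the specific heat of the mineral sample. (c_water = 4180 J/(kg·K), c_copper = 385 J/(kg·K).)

Net heat exchanged in the isolated system is zero:
0.479×c×(30.6 − 261) + 0.731×4180×(30.6 − 21.4) + 0.291×385×(30.6 − 21.4) = 0
-110.36 c = -29142
c = -29142/-110.36 ≈ 264.1 J/(kg·K)

c ≈ 264 J/(kg·K)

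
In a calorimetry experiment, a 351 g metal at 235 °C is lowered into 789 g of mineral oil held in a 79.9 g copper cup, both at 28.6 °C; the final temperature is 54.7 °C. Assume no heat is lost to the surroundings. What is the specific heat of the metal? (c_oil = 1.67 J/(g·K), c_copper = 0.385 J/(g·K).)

c ≈ 0.556 J/(g·K)

Let T be the final temperature. ΣQ_i = 0:
351×c×(54.7 − 235) + 789×1.67×(54.7 − 28.6) + 79.9×0.385×(54.7 − 28.6) = 0
-63285 c = -35193
c = -35193/-63285 ≈ 0.5561 J/(g·K)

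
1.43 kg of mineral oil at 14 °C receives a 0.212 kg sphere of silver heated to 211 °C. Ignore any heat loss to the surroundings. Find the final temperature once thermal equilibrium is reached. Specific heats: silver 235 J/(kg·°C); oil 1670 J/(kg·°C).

T_f ≈ 18.0 °C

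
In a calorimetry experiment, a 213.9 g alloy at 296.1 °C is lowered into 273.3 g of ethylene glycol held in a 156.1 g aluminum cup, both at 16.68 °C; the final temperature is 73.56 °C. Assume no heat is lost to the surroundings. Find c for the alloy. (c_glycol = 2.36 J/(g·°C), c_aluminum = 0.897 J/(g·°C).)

c ≈ 0.938 J/(g·°C)

Taking heat into each body as positive, Σ m c ΔT = 0:
213.9×c×(73.56 − 296.1) + 273.3×2.36×(73.56 − 16.68) + 156.1×0.897×(73.56 − 16.68) = 0
-47601 c = -44651
c = -44651/-47601 ≈ 0.938 J/(g·°C)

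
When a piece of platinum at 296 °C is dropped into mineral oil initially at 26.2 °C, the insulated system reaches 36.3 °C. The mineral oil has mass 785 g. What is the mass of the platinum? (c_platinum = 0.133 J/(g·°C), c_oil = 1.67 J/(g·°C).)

Heat lost by the platinum = heat gained by the oil:
m·0.133·(296 − 36.3) = 785·1.67·(36.3 − 26.2)
34.54 m = 13241  ⇒  m ≈ 383.3 g

m ≈ 383 g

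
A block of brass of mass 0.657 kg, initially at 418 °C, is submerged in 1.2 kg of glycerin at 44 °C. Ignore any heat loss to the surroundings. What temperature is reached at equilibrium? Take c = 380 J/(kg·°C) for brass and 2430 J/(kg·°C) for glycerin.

T_f ≈ 73.5 °C

Energy conservation, ΣQ = 0:
0.657×380×(T − 418) + 1.2×2430×(T − 44) = 0
(249.66 + 2916) T = 249.66×418 + 2916×44
T ≈ 73.50 °C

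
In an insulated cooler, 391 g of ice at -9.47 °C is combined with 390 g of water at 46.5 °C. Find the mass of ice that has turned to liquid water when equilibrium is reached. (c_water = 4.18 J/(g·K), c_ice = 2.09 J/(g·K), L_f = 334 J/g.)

Cooling the water to 0 °C releases 390×4.18×46.5 = 75804 J.
Warming the ice to 0 °C takes 391×2.09×9.47 = 7738.8 J, leaving 68066 J for melting.
Melting all 391 g of ice would need 391×334 = 130594 J.
That's not enough to melt it all — equilibrium is at 0 °C with ice remaining.
Mass melted = 68066/334 ≈ 203.8 g.

m_melted ≈ 204 g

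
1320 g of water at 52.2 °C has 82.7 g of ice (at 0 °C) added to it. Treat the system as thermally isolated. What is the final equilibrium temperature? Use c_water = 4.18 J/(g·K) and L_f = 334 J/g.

Energy conservation, ΣQ = 0:
latent heat to melt: 82.7×334 = 27622
  meltwater 0→T: 82.7×4.18×T = 345.69 T
  water cools: 1320×4.18×(T − 52.2) = 5517.6(T − 52.2)
5863.3 T = 288019 − 27622 = 260397
T ≈ 44.41 °C (positive, so assuming full melt was valid).

T_f ≈ 44.4 °C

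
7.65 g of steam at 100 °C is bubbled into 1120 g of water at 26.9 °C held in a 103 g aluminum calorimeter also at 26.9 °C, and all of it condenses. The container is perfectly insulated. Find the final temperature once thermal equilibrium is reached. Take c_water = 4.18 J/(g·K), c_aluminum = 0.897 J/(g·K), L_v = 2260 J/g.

Let T be the final temperature. ΣQ_i = 0:
latent heat released on condensation: 7.65×2260 = 17289
  condensate cools 100→T: 7.65×4.18×(T − 100) = 31.98(T − 100)
  water warms: 1120×4.18×(T − 26.9) = 4681.6(T − 26.9)
  cup: 92.39(T − 26.9)
4806 T = 17289 + 3197.7 + 128420 = 148907
T ≈ 30.98 °C, under the boiling point, so the assumption holds.

T_f ≈ 31.0 °C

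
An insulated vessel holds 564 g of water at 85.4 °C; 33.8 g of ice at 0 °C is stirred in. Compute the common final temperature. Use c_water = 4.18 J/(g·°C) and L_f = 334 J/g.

Let T be the final temperature. ΣQ_i = 0:
melt ice: 33.8×334 = 11289
  warm the meltwater: 141.28 T
  water: 2357.5(T − 85.4)
2498.8 T = 201332 − 11289 = 190043
T ≈ 76.05 °C — above 0 °C, consistent with complete melting.

T_f ≈ 76.1 °C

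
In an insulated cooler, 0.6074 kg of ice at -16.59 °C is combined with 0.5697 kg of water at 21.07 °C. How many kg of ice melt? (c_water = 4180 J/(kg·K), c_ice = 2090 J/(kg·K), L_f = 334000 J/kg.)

Heat available from the water dropping to 0 °C: 0.5697·4180·21.07 = 50175 J.
Of that, 0.6074·2090·16.59 = 21060 J goes to bring the ice to 0 °C, leaving 29115 J.
To melt every bit of ice: 0.6074·334000 = 202872 J.
29115 J < 202872 J, so only part of the ice melts and the system sits at 0 °C.
Mass melted = 29115/334000 ≈ 0.08717 kg.

m_melted ≈ 0.0872 kg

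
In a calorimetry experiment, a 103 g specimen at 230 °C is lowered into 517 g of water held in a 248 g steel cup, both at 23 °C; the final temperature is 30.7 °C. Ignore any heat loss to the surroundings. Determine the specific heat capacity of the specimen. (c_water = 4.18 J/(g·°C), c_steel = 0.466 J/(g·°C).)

Conservation of energy gives ΣQ = 0:
103×c×(30.7 − 230) + 517×4.18×(30.7 − 23) + 248×0.466×(30.7 − 23) = 0
-20528 c = -17530
c = -17530/-20528 ≈ 0.854 J/(g·°C)

c ≈ 0.854 J/(g·°C)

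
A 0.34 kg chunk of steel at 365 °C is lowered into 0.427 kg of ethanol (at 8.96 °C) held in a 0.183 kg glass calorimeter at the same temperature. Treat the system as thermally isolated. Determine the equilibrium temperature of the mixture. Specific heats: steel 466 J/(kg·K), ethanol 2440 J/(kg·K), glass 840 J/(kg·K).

Net heat exchanged in the isolated system is zero:
0.34*466*(T − 365) + 0.427*2440*(T − 8.96) + 0.183*840*(T − 8.96) = 0
158.44(T − 365) + 1041.9(T − 8.96) + 153.72(T − 8.96) = 0
1354 T = 68543
T = 68543 / 1354 = 50.6 °C

T_f ≈ 50.6 °C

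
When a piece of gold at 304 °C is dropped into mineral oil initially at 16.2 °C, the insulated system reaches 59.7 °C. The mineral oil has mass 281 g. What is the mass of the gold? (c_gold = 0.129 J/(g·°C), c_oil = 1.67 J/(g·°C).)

Net heat exchanged in the isolated system is zero:
m·0.129·(59.7 − 304) + 281·1.67·(59.7 − 16.2) = 0
-31.51 m = -20413
m = -20413/-31.51 ≈ 647.7 g

m ≈ 648 g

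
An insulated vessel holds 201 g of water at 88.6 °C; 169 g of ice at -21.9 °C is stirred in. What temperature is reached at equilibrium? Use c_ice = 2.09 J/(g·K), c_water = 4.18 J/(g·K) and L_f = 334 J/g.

T_f ≈ 6.6 °C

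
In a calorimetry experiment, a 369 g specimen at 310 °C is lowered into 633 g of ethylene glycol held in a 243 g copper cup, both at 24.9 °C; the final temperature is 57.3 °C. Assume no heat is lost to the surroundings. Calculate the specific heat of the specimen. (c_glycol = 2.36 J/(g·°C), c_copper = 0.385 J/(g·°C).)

Taking heat into each body as positive, Σ m c ΔT = 0:
369·c·(57.3 − 310) + 633·2.36·(57.3 − 24.9) + 243·0.385·(57.3 − 24.9) = 0
-93246 c = -51433
c = -51433/-93246 ≈ 0.5516 J/(g·°C)

c ≈ 0.552 J/(g·°C)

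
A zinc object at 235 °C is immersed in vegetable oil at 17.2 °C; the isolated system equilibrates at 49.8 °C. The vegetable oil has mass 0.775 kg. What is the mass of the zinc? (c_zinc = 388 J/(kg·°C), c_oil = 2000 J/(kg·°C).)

m ≈ 0.703 kg

Conservation of energy gives ΣQ = 0:
m·388·(49.8 − 235) + 0.775·2000·(49.8 − 17.2) = 0
-71858 m = -50530
m = -50530/-71858 ≈ 0.7032 kg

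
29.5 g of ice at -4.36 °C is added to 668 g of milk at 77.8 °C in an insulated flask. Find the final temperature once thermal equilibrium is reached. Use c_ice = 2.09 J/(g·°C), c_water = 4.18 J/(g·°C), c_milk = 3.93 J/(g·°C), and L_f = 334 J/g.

Heat gained plus heat lost sum to zero:
ice -4.36→0 °C: 29.5×2.09×4.36 = 268.82
  latent heat to melt: 29.5×334 = 9853
  warm the meltwater: 123.31 T
  milk cools: 668×3.93×(T − 77.8) = 2625.2(T − 77.8)
2748.6 T = 204244 − 10122 = 194122
T ≈ 70.63 °C — above 0 °C, consistent with complete melting.

T_f ≈ 70.6 °C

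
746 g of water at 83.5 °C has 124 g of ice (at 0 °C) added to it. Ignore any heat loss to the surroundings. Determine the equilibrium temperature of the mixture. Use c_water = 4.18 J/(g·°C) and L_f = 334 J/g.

Setting the total heat transfer to zero:
latent heat to melt: 124·334 = 41416
  warm the meltwater: 518.32 T
  water cools: 746·4.18·(T − 83.5) = 3118.3(T − 83.5)
3636.6 T = 260376 − 41416 = 218960
T ≈ 60.21 °C — above 0 °C, consistent with complete melting.

T_f ≈ 60.2 °C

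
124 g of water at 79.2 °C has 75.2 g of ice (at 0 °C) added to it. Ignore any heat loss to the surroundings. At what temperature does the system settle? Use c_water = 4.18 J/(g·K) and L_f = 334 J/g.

T_f ≈ 19.1 °C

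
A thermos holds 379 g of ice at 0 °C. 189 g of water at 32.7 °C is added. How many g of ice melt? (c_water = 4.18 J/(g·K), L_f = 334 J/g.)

Heat available from the water dropping to 0 °C: 189×4.18×32.7 = 25834 J.
Fully melting the ice requires m_ice L_f = 379×334 = 126586 J.
Since 25834 < 126586 J, not all the ice melts; equilibrium is at 0 °C.
m_melt = 25834 / L_f = 77.35 g.

m_melted ≈ 77.3 g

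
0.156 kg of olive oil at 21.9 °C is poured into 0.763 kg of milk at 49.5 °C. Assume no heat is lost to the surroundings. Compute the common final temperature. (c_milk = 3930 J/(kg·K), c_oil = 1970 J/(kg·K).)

T_f ≈ 46.9 °C

Energy conservation, ΣQ = 0:
0.763×3930×(T − 49.5) + 0.156×1970×(T − 21.9) = 0
(2998.6 + 307.32) T = 2998.6×49.5 + 307.32×21.9
T = 155161/3305.9 ≈ 46.93 °C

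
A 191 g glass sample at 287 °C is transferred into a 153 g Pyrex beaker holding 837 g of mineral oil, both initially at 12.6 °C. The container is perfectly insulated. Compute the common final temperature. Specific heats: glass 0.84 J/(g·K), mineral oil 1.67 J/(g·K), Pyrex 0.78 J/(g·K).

T_f ≈ 38.8 °C

T_f is the heat-capacity-weighted average of the initial temperatures:
T_f = (160.44·287 + 1397.8·12.6 + 119.34·12.6) / (160.44 + 1397.8 + 119.34)
    = 65162 / 1677.6 ≈ 38.84 °C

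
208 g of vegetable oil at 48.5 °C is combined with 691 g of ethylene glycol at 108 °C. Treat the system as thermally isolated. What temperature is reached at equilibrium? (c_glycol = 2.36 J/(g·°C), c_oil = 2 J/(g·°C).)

T_f ≈ 95.9 °C

Net heat exchanged in the isolated system is zero:
691*2.36*(T − 108) + 208*2*(T − 48.5) = 0
1630.8(T − 108) + 416(T − 48.5) = 0
2046.8 T = 196298
T ≈ 95.91 °C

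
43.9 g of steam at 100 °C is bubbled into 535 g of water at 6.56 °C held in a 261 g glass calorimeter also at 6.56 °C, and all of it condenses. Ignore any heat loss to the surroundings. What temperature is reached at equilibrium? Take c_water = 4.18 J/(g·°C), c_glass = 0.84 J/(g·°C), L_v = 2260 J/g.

T_f ≈ 50.7 °C

Sum of m c ΔT and latent-heat terms is zero:
steam→water at 100 °C releases m L_v = 43.9·2260 = 99214; condensate cools 100→T: 43.9·4.18·(T − 100) = 183.5(T − 100); original water: 2236.3(T − 6.56); cup: 219.24(T − 6.56)
2639 T = 99214 + 18350 + 16108 = 133673
T ≈ 50.65 °C (< 100 °C, so full condensation is consistent).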